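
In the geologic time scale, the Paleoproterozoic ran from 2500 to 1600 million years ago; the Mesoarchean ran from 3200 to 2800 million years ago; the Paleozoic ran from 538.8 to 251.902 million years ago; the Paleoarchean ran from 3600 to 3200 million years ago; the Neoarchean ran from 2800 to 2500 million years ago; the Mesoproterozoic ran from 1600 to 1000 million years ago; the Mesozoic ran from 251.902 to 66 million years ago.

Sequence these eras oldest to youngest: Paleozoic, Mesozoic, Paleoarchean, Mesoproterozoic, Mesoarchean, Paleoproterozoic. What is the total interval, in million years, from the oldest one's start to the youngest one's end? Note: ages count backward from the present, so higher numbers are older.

Paleoarchean, Mesoarchean, Paleoproterozoic, Mesoproterozoic, Paleozoic, Mesozoic; total span 3534 Myr

From the excerpt: Paleozoic 538.8–251.902; Mesozoic 251.902–66; Paleoarchean 3600–3200; Mesoproterozoic 1600–1000; Mesoarchean 3200–2800; Paleoproterozoic 2500–1600 (Ma).
Larger Ma is earlier, so the oldest is Paleoarchean and the youngest is Mesozoic; oldest to youngest: Paleoarchean, Mesoarchean, Paleoproterozoic, Mesoproterozoic, Paleozoic, Mesozoic.
Oldest start 3600 minus youngest end 66 gives 3534 Myr overall.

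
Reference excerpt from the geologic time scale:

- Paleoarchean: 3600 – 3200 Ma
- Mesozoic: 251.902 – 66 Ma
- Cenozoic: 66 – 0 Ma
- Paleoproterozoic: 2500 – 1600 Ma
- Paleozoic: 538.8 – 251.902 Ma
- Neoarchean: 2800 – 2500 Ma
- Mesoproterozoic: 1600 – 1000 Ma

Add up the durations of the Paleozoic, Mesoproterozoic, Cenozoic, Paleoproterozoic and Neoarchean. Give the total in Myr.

2152.898 million years

Duration is start − end for each: (538.8 − 251.902) + (1600 − 1000) + (66 − 0) + (2500 − 1600) + (2800 − 2500).
That is 286.898 + 600 + 66 + 900 + 300, which totals 2152.898 million years.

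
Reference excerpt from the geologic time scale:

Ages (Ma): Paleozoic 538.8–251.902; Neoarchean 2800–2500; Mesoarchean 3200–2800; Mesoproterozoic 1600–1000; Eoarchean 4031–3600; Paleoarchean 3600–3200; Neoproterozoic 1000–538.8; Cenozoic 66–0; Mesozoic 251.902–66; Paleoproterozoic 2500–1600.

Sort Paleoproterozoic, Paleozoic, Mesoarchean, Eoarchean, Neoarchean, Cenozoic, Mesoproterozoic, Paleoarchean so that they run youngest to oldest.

Sorting by start age (ascending Ma, since larger Ma = older): Cenozoic start 66, Paleozoic start 538.8, Mesoproterozoic start 1600, Paleoproterozoic start 2500, Neoarchean start 2800, Mesoarchean start 3200, Paleoarchean start 3600, Eoarchean start 4031.

Cenozoic, Paleozoic, Mesoproterozoic, Paleoproterozoic, Neoarchean, Mesoarchean, Paleoarchean, Eoarchean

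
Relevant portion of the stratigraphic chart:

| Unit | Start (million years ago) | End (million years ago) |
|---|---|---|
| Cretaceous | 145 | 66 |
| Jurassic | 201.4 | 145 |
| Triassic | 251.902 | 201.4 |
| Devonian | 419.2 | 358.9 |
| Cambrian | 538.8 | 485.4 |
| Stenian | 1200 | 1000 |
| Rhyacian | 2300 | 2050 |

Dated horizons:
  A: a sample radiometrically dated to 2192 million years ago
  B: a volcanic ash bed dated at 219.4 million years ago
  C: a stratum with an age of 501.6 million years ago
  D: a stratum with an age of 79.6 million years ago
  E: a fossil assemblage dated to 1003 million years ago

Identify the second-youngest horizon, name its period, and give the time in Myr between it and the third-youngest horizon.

B, in the Triassic; 282.2 million years to C

Smaller Ma means younger, so youngest first: D 79.6 < B 219.4 < C 501.6 < E 1003 < A 2192.
Counting 2 along gives B (219.4 Ma); the excerpt puts that inside the Triassic, 251.902–201.4 Ma.
Next in line is C (501.6 Ma), and 501.6 − 219.4 = 282.2 Myr.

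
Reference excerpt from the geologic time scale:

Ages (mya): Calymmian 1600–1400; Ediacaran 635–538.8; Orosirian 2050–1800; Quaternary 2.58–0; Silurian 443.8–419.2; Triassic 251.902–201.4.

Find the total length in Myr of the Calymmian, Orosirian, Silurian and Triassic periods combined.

525.102 million years

Each duration: Calymmian = 200; Orosirian = 250; Silurian = 24.6; Triassic = 50.502.
Sum: 200 + 250 + 24.6 + 50.502 = 525.102 Myr.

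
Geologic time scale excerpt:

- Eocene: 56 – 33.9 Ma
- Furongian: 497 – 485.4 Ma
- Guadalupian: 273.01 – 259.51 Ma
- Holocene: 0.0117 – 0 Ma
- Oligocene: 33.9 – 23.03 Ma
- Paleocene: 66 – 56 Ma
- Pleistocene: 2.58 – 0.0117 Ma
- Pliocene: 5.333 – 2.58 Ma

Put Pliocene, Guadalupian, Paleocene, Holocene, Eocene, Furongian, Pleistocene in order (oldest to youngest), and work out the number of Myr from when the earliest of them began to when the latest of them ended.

From the excerpt: Pliocene 5.333–2.58; Guadalupian 273.01–259.51; Paleocene 66–56; Holocene 0.0117–0; Eocene 56–33.9; Furongian 497–485.4; Pleistocene 2.58–0.0117 (Ma).
Larger Ma is earlier, so the oldest is Furongian and the youngest is Holocene; oldest to youngest: Furongian, Guadalupian, Paleocene, Eocene, Pliocene, Pleistocene, Holocene.
Oldest start 497 minus youngest end 0 gives 497 Myr overall.

Furongian, Guadalupian, Paleocene, Eocene, Pliocene, Pleistocene, Holocene; total span 497 Myr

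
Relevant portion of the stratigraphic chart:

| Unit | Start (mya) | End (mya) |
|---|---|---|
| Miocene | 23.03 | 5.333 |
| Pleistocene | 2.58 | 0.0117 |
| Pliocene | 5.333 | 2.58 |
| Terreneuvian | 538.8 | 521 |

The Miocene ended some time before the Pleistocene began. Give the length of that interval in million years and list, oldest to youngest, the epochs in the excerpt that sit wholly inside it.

2.753 million years; Pliocene

End of Miocene = 5.333 Ma; start of Pleistocene = 2.58 Ma.
Gap = 5.333 − 2.58 = 2.753 Myr.
Epochs wholly inside 5.333–2.58 Ma: Pliocene (5.333–2.58).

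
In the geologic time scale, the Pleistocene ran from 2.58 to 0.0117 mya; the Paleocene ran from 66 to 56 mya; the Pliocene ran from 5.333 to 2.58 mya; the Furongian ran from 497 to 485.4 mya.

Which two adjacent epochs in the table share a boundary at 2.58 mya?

The Pliocene ends at 2.58 mya and the Pleistocene begins at 2.58 mya, so they share that boundary.

Pliocene and Pleistocene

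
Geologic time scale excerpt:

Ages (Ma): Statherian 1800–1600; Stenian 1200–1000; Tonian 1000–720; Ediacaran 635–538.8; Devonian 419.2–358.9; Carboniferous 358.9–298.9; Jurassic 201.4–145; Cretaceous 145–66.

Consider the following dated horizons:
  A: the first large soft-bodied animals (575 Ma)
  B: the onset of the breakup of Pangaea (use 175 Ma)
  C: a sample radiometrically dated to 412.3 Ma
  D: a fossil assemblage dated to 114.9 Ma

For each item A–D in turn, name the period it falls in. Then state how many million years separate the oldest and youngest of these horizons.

A: 575 Ma lies in 635–538.8 Ma, so Ediacaran.
B: 175 Ma lies in 201.4–145 Ma, so Jurassic.
C: 412.3 Ma lies in 419.2–358.9 Ma, so Devonian.
D: 114.9 Ma lies in 145–66 Ma, so Cretaceous.
Oldest = 575 Ma, youngest = 114.9 Ma → span 460.1 Myr.

A — Ediacaran; B — Jurassic; C — Devonian; D — Cretaceous; span 460.1 million years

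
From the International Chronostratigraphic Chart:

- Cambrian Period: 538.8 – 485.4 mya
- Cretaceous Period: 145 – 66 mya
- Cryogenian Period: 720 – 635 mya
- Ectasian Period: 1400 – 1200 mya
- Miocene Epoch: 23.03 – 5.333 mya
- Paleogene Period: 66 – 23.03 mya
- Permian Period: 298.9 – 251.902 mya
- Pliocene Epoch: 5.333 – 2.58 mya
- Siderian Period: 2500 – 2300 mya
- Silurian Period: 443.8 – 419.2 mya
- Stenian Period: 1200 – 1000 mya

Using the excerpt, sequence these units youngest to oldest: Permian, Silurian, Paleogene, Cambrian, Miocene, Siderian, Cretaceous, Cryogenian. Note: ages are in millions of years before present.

Sorting by start age (ascending Ma, since larger Ma = older): Miocene began 23.03, Paleogene began 66, Cretaceous began 145, Permian began 298.9, Silurian began 443.8, Cambrian began 538.8, Cryogenian began 720, Siderian began 2500.

Miocene, then Paleogene, then Cretaceous, then Permian, then Silurian, then Cambrian, then Cryogenian, then Siderian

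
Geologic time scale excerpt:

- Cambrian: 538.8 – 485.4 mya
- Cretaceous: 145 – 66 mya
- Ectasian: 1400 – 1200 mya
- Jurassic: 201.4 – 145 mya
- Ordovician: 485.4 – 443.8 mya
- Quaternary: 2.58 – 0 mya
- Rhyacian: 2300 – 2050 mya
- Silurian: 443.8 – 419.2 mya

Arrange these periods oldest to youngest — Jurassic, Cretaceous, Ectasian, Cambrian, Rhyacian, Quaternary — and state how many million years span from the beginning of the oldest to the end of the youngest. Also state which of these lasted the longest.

From the excerpt: Jurassic 201.4–145; Cretaceous 145–66; Ectasian 1400–1200; Cambrian 538.8–485.4; Rhyacian 2300–2050; Quaternary 2.58–0 (Ma).
Larger Ma is earlier, so the oldest is Rhyacian and the youngest is Quaternary; oldest to youngest: Rhyacian, Ectasian, Cambrian, Jurassic, Cretaceous, Quaternary.
Oldest start 2300 minus youngest end 0 gives 2300 Myr overall.
Individual lengths (start − end): Ectasian 200; Rhyacian 250; Cambrian 53.4; Cretaceous 79; Quaternary 2.58; Jurassic 56.4. The largest is Rhyacian at 250 Myr.

Rhyacian, Ectasian, Cambrian, Jurassic, Cretaceous, Quaternary; total span 2300 Myr; longest is Rhyacian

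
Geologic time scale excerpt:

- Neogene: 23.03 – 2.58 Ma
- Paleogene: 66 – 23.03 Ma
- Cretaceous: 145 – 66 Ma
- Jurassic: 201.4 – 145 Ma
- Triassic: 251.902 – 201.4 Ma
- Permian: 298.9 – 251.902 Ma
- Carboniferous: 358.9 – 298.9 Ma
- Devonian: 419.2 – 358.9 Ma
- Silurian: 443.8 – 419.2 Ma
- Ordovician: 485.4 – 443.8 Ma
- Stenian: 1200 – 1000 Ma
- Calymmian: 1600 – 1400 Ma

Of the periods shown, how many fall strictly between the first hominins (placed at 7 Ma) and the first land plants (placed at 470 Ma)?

470 Ma sits inside the Ordovician (485.4–443.8) and 7 Ma inside the Neogene (23.03–2.58); neither of those is wholly between the two dates.
The listed periods lying completely between them are Silurian, Devonian, Carboniferous, Permian, Triassic, Jurassic, Cretaceous, Paleogene — 8 in all.

8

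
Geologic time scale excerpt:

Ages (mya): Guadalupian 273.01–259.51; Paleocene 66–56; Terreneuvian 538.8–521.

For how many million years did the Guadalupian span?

13.5 million years

273.01 − 259.51 = 13.5 million years.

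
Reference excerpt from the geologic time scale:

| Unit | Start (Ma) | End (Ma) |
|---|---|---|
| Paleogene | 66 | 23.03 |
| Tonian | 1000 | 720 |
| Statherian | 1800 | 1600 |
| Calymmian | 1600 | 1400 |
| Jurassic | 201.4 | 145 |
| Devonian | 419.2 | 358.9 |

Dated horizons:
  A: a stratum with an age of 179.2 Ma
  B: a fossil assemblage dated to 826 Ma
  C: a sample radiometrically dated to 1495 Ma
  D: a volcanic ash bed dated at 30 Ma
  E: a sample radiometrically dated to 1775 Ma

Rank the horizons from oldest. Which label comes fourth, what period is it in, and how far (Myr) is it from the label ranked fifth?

Sorted oldest-first by Ma: E (1775), C (1495), B (826), A (179.2), D (30).
The fourth oldest is A at 179.2 Ma, which lies in 201.4–145 Ma: the Jurassic.
The fifth oldest is D at 30 Ma; separation = |179.2 − 30| = 149.2 Myr.

A, in the Jurassic; 149.2 million years to D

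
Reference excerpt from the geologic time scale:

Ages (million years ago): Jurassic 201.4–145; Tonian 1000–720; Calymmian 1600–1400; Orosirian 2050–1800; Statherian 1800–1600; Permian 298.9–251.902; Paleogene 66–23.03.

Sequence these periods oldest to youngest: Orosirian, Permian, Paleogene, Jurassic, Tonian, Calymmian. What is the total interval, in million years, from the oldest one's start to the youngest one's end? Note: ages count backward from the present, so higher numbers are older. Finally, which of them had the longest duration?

From the excerpt: Orosirian 2050–1800; Permian 298.9–251.902; Paleogene 66–23.03; Jurassic 201.4–145; Tonian 1000–720; Calymmian 1600–1400 (Ma).
Larger Ma is earlier, so the oldest is Orosirian and the youngest is Paleogene; oldest to youngest: Orosirian, Calymmian, Tonian, Permian, Jurassic, Paleogene.
Oldest start 2050 minus youngest end 23.03 gives 2026.97 Myr overall.
Individual lengths (start − end): Orosirian 250; Jurassic 56.4; Permian 46.998; Paleogene 42.97; Tonian 280; Calymmian 200. The largest is Tonian at 280 Myr.

Orosirian → Calymmian → Tonian → Permian → Jurassic → Paleogene; total span 2026.97 Myr; longest is Tonian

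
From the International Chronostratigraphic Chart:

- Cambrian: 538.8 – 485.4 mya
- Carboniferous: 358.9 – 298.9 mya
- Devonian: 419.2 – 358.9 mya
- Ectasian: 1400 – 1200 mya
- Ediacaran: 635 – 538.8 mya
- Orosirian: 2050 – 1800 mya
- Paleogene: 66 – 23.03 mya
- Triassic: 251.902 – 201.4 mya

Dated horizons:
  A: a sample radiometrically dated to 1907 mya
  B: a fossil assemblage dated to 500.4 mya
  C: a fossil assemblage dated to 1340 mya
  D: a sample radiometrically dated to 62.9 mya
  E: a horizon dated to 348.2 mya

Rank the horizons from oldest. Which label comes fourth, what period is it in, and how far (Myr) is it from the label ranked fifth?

E, in the Carboniferous; 285.3 million years to D

Larger Ma means older, so oldest first: A 1907 > C 1340 > B 500.4 > E 348.2 > D 62.9.
Counting 4 along gives E (348.2 Ma); the excerpt puts that inside the Carboniferous, 358.9–298.9 Ma.
Next in line is D (62.9 Ma), and 348.2 − 62.9 = 285.3 Myr.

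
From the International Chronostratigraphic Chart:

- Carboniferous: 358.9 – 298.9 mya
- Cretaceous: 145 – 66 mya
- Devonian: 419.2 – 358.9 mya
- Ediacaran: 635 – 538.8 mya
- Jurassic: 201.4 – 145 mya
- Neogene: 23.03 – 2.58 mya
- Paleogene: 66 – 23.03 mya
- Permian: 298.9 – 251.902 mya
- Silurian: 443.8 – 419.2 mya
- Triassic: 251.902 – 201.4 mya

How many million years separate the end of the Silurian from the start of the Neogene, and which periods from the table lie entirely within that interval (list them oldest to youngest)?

396.17 million years; Devonian, Carboniferous, Permian, Triassic, Jurassic, Cretaceous, Paleogene

End of Silurian = 419.2 Ma; start of Neogene = 23.03 Ma.
Gap = 419.2 − 23.03 = 396.17 Myr.
Periods wholly inside 419.2–23.03 Ma: Devonian (419.2–358.9), Carboniferous (358.9–298.9), Permian (298.9–251.902), Triassic (251.902–201.4), Jurassic (201.4–145), Cretaceous (145–66), Paleogene (66–23.03).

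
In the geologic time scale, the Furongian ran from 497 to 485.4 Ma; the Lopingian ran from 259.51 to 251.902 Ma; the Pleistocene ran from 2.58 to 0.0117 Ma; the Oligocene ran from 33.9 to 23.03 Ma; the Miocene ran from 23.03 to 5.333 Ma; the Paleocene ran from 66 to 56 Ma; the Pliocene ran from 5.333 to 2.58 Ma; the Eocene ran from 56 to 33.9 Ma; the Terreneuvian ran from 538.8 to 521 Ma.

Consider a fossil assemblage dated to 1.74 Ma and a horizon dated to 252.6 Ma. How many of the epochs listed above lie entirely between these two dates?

The older date is 252.6 Ma and the younger is 1.74 Ma.
Epochs with start < 252.6 and end > 1.74 Ma: Paleocene (66–56), Eocene (56–33.9), Oligocene (33.9–23.03), Miocene (23.03–5.333), Pliocene (5.333–2.58).
That is 5 complete epochs.

5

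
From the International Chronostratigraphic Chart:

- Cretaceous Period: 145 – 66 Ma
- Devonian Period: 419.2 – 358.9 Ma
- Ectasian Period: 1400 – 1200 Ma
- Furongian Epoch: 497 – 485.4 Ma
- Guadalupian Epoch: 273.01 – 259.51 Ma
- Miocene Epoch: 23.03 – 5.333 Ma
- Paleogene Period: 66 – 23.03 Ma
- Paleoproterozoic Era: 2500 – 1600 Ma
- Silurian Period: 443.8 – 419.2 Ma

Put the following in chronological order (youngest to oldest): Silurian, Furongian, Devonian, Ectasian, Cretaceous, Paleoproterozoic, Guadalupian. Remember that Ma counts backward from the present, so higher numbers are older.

The oldest of these is Paleoproterozoic (starts 2500 Ma) and the youngest is Cretaceous (ends 66 Ma).
In between, by decreasing start age: Ectasian (1400), Furongian (497), Silurian (443.8), Devonian (419.2), Guadalupian (273.01).
Listing youngest first means reversing that sequence.

Cretaceous, then Guadalupian, then Devonian, then Silurian, then Furongian, then Ectasian, then Paleoproterozoic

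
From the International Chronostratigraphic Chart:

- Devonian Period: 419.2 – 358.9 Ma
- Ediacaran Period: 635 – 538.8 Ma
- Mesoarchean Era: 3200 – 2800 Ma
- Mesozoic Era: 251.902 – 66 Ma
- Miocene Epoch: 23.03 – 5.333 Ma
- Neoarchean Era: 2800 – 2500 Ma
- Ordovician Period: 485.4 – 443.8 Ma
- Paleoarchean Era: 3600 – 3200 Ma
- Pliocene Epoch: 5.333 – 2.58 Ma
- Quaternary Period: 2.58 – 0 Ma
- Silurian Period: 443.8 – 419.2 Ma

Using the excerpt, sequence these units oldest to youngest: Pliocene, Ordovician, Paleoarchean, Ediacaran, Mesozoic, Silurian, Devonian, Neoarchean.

Sorting by start age (descending Ma, since larger Ma = older): Paleoarchean start 3600, Neoarchean start 2800, Ediacaran start 635, Ordovician start 485.4, Silurian start 443.8, Devonian start 419.2, Mesozoic start 251.902, Pliocene start 5.333.

Paleoarchean, Neoarchean, Ediacaran, Ordovician, Silurian, Devonian, Mesozoic, Pliocene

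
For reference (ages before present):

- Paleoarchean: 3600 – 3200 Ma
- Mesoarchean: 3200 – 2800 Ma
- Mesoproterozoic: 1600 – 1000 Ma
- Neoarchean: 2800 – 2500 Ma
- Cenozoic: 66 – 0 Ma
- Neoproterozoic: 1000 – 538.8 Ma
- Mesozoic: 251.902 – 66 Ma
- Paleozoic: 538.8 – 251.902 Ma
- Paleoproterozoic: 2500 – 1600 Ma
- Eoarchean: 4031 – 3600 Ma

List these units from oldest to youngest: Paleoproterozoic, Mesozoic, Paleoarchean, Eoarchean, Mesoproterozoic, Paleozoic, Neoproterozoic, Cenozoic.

Read off each span (Ma): Paleoproterozoic 2500–1600; Mesozoic 251.902–66; Paleoarchean 3600–3200; Eoarchean 4031–3600; Mesoproterozoic 1600–1000; Paleozoic 538.8–251.902; Neoproterozoic 1000–538.8; Cenozoic 66–0.
Larger Ma is older, so oldest→youngest is Eoarchean, Paleoarchean, Paleoproterozoic, Mesoproterozoic, Neoproterozoic, Paleozoic, Mesozoic, Cenozoic.

Eoarchean, Paleoarchean, Paleoproterozoic, Mesoproterozoic, Neoproterozoic, Paleozoic, Mesozoic, Cenozoic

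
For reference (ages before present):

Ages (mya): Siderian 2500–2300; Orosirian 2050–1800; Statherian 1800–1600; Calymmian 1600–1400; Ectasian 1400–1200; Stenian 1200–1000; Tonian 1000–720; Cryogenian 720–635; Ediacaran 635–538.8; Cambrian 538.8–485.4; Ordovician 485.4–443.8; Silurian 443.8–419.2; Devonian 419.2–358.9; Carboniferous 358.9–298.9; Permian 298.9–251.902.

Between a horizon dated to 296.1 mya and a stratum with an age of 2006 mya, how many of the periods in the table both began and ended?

The older date is 2006 Ma and the younger is 296.1 Ma.
Periods with start < 2006 and end > 296.1 Ma: Statherian (1800–1600), Calymmian (1600–1400), Ectasian (1400–1200), Stenian (1200–1000), Tonian (1000–720), Cryogenian (720–635), Ediacaran (635–538.8), Cambrian (538.8–485.4), Ordovician (485.4–443.8), Silurian (443.8–419.2), Devonian (419.2–358.9), Carboniferous (358.9–298.9).
That is 12 complete periods.

12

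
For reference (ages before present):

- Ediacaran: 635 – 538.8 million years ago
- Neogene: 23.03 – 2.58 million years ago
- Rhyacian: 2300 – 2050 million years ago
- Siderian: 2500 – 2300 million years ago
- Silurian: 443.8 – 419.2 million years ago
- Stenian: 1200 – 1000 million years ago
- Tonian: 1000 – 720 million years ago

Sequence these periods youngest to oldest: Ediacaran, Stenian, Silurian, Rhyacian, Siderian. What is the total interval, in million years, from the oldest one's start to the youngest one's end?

From the excerpt: Ediacaran 635–538.8; Stenian 1200–1000; Silurian 443.8–419.2; Rhyacian 2300–2050; Siderian 2500–2300 (Ma).
Larger Ma is earlier, so the oldest is Siderian and the youngest is Silurian; youngest to oldest: Silurian, Ediacaran, Stenian, Rhyacian, Siderian.
Oldest start 2500 minus youngest end 419.2 gives 2080.8 Myr overall.

Silurian, Ediacaran, Stenian, Rhyacian, Siderian; total span 2080.8 Myr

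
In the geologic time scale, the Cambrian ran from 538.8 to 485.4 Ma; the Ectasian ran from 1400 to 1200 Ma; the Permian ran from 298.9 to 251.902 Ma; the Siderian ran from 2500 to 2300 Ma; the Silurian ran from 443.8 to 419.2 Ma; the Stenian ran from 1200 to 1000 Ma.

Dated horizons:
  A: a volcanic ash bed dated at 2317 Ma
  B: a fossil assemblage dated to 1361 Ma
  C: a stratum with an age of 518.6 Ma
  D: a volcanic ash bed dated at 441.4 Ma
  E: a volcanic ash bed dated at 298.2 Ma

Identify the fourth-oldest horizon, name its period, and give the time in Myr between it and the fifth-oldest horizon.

D, in the Silurian; 143.2 million years to E

Sorted oldest-first by Ma: A (2317), B (1361), C (518.6), D (441.4), E (298.2).
The fourth oldest is D at 441.4 Ma, which lies in 443.8–419.2 Ma: the Silurian.
The fifth oldest is E at 298.2 Ma; separation = |441.4 − 298.2| = 143.2 Myr.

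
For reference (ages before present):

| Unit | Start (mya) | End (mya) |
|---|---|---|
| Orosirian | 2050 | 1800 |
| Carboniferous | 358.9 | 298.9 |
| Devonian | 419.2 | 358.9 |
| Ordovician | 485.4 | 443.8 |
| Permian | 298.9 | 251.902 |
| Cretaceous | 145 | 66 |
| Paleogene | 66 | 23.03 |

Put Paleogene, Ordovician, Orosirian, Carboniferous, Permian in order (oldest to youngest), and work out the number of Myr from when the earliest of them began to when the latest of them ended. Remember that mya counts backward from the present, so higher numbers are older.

From the excerpt: Paleogene 66–23.03; Ordovician 485.4–443.8; Orosirian 2050–1800; Carboniferous 358.9–298.9; Permian 298.9–251.902 (Ma).
Larger Ma is earlier, so the oldest is Orosirian and the youngest is Paleogene; oldest to youngest: Orosirian, Ordovician, Carboniferous, Permian, Paleogene.
Oldest start 2050 minus youngest end 23.03 gives 2026.97 Myr overall.

Orosirian → Ordovician → Carboniferous → Permian → Paleogene; total span 2026.97 Myr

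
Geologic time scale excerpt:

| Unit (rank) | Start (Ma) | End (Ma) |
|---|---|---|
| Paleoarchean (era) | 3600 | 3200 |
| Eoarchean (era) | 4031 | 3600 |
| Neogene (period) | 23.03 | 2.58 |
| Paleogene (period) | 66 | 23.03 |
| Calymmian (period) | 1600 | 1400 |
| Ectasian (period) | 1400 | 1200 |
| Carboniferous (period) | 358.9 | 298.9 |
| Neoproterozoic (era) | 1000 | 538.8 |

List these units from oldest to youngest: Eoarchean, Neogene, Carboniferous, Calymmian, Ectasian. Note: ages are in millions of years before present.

Eoarchean, Calymmian, Ectasian, Carboniferous, Neogene

Sorting by start age (descending Ma, since larger Ma = older): Eoarchean start 4031, Calymmian start 1600, Ectasian start 1400, Carboniferous start 358.9, Neogene start 23.03.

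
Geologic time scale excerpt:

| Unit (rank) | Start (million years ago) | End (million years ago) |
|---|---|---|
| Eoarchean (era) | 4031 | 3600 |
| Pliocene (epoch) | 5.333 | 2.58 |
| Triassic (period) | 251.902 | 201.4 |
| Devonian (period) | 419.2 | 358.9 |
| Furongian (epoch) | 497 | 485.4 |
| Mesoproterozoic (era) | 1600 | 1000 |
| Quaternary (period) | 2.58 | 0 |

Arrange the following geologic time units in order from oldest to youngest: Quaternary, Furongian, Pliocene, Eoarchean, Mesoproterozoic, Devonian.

Eoarchean, Mesoproterozoic, Furongian, Devonian, Pliocene, Quaternary

The oldest of these is Eoarchean (starts 4031 Ma) and the youngest is Quaternary (ends 0 Ma).
In between, by decreasing start age: Mesoproterozoic (1600), Furongian (497), Devonian (419.2), Pliocene (5.333).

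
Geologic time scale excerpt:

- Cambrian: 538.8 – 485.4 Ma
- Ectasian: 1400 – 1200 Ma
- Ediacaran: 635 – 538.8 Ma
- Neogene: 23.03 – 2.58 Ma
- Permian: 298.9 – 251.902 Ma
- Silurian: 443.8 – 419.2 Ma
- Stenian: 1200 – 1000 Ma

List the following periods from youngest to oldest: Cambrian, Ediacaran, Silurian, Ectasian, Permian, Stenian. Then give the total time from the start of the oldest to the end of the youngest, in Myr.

Start ages (Ma): Ectasian 1400, Stenian 1200, Ediacaran 635, Cambrian 538.8, Silurian 443.8, Permian 298.9.
Ordered youngest to oldest: Permian, Silurian, Cambrian, Ediacaran, Stenian, Ectasian.
Span = 1400 − 251.902 = 1148.098 Myr.

Permian, Silurian, Cambrian, Ediacaran, Stenian, Ectasian; total span 1148.098 Myr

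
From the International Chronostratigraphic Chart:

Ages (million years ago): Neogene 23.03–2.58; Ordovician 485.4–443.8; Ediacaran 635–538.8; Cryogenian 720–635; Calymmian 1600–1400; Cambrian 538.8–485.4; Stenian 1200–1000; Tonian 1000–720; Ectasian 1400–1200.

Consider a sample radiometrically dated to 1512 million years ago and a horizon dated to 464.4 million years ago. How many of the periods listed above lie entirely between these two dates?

1512 Ma sits inside the Calymmian (1600–1400) and 464.4 Ma inside the Ordovician (485.4–443.8); neither of those is wholly between the two dates.
The listed periods lying completely between them are Ectasian, Stenian, Tonian, Cryogenian, Ediacaran, Cambrian — 6 in all.

6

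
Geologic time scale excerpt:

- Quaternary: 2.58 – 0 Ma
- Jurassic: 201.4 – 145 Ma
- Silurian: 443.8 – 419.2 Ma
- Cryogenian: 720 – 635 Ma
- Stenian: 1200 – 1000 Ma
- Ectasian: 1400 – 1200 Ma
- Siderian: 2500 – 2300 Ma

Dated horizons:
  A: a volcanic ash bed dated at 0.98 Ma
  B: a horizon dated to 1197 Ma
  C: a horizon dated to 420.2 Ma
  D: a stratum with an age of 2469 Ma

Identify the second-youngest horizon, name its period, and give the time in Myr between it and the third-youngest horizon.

Sorted youngest-first by Ma: A (0.98), C (420.2), B (1197), D (2469).
The second youngest is C at 420.2 Ma, which lies in 443.8–419.2 Ma: the Silurian.
The third youngest is B at 1197 Ma; separation = |420.2 − 1197| = 776.8 Myr.

C, in the Silurian; 776.8 million years to B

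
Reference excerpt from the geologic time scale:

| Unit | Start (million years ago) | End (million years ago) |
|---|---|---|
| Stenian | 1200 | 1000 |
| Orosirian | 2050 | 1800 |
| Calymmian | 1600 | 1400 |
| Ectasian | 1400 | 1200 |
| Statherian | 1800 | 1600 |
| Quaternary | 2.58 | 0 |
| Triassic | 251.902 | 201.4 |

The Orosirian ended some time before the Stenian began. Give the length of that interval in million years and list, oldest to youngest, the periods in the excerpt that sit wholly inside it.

The Orosirian closes at 1800 Ma and the Stenian opens at 1200 Ma, so the interval is 1800 − 1200 = 600 Myr.
A period fits inside if it starts at or after 1800 Ma and ends at or before 1200 Ma; oldest first that gives Statherian, Calymmian, Ectasian.

600 million years; Statherian, Calymmian, Ectasian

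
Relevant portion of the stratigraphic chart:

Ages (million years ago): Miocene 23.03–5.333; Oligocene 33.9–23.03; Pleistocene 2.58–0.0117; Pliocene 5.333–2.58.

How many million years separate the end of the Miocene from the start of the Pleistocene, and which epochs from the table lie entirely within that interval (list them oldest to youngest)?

2.753 million years; Pliocene

The Miocene closes at 5.333 Ma and the Pleistocene opens at 2.58 Ma, so the interval is 5.333 − 2.58 = 2.753 Myr.
An epoch fits inside if it starts at or after 5.333 Ma and ends at or before 2.58 Ma; oldest first that gives Pliocene.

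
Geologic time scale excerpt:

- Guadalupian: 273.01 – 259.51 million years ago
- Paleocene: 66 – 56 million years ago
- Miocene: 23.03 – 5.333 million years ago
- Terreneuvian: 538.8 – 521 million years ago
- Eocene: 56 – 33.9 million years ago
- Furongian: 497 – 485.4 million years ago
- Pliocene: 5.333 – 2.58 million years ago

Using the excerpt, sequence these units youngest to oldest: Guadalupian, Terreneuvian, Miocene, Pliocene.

Pliocene, then Miocene, then Guadalupian, then Terreneuvian

Read off each span (Ma): Guadalupian 273.01–259.51; Terreneuvian 538.8–521; Miocene 23.03–5.333; Pliocene 5.333–2.58.
Larger Ma is older, so oldest→youngest is Terreneuvian, Guadalupian, Miocene, Pliocene; reverse it for youngest→oldest.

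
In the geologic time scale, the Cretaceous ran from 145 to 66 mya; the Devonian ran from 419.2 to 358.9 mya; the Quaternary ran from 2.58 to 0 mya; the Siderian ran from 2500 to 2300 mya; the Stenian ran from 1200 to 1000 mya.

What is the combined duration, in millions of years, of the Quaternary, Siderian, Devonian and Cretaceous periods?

Duration is start − end for each: (2.58 − 0) + (2500 − 2300) + (419.2 − 358.9) + (145 − 66).
That is 2.58 + 200 + 60.3 + 79, which totals 341.88 million years.

341.88 million years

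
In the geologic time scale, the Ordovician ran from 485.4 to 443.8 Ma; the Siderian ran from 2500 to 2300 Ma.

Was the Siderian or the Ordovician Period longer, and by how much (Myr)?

Siderian: 2500 − 2300 = 200 Myr.
Ordovician: 485.4 − 443.8 = 41.6 Myr.
Difference: 200 − 41.6 = 158.4 Myr, so the Siderian was longer.

Siderian, by 158.4 million years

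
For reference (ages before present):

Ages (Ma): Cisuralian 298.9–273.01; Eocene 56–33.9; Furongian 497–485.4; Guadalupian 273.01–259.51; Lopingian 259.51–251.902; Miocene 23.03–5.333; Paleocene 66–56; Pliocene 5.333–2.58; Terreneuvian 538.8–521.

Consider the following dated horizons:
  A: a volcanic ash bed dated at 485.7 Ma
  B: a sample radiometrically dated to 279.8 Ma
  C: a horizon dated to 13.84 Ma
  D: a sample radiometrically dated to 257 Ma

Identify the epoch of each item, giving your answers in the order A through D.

A — Furongian; B — Cisuralian; C — Miocene; D — Lopingian

A: 485.7 Ma lies in 497–485.4 Ma, so Furongian.
B: 279.8 Ma lies in 298.9–273.01 Ma, so Cisuralian.
C: 13.84 Ma lies in 23.03–5.333 Ma, so Miocene.
D: 257 Ma lies in 259.51–251.902 Ma, so Lopingian.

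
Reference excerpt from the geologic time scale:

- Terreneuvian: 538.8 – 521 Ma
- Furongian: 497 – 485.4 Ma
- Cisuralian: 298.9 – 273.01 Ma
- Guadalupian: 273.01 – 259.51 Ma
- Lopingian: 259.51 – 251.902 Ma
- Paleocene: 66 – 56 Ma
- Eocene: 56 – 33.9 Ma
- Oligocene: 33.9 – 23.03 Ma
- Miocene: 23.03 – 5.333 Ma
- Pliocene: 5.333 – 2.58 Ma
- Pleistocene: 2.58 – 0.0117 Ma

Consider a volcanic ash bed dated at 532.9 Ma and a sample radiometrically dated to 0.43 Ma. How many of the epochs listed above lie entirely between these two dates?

The older date is 532.9 Ma and the younger is 0.43 Ma.
Epochs with start < 532.9 and end > 0.43 Ma: Furongian (497–485.4), Cisuralian (298.9–273.01), Guadalupian (273.01–259.51), Lopingian (259.51–251.902), Paleocene (66–56), Eocene (56–33.9), Oligocene (33.9–23.03), Miocene (23.03–5.333), Pliocene (5.333–2.58).
That is 9 complete epochs.

9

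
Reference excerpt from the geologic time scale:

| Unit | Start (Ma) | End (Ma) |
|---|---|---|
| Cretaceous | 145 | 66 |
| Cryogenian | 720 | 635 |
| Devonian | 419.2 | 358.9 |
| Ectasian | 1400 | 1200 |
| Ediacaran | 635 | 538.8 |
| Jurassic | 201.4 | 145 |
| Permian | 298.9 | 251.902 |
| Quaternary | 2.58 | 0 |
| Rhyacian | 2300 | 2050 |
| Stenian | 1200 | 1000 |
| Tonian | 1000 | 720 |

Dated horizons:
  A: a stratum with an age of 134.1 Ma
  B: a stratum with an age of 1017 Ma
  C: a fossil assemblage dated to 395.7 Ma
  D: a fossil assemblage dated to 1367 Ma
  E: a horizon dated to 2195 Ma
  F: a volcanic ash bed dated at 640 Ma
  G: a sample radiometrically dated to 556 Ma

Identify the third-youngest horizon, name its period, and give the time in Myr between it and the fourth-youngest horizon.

Sorted youngest-first by Ma: A (134.1), C (395.7), G (556), F (640), B (1017), D (1367), E (2195).
The third youngest is G at 556 Ma, which lies in 635–538.8 Ma: the Ediacaran.
The fourth youngest is F at 640 Ma; separation = |556 − 640| = 84 Myr.

G, in the Ediacaran; 84 million years to F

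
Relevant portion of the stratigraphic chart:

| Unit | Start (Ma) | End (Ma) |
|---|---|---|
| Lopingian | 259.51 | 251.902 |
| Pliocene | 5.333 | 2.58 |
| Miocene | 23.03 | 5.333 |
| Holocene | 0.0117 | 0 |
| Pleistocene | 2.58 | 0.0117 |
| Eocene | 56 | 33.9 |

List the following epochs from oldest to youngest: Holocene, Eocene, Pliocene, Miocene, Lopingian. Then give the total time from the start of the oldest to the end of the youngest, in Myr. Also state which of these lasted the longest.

From the excerpt: Holocene 0.0117–0; Eocene 56–33.9; Pliocene 5.333–2.58; Miocene 23.03–5.333; Lopingian 259.51–251.902 (Ma).
Larger Ma is earlier, so the oldest is Lopingian and the youngest is Holocene; oldest to youngest: Lopingian, Eocene, Miocene, Pliocene, Holocene.
Oldest start 259.51 minus youngest end 0 gives 259.51 Myr overall.
Individual lengths (start − end): Lopingian 7.608; Miocene 17.697; Pliocene 2.753; Eocene 22.1; Holocene 0.0117. The largest is Eocene at 22.1 Myr.

Lopingian → Eocene → Miocene → Pliocene → Holocene; total span 259.51 Myr; longest is Eocene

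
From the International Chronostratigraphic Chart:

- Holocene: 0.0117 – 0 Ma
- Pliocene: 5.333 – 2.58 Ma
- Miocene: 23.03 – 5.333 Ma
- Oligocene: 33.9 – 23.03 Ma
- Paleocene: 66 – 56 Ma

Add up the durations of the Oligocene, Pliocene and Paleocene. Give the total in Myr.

Duration is start − end for each: (33.9 − 23.03) + (5.333 − 2.58) + (66 − 56).
That is 10.87 + 2.753 + 10, which totals 23.623 million years.

23.623 million years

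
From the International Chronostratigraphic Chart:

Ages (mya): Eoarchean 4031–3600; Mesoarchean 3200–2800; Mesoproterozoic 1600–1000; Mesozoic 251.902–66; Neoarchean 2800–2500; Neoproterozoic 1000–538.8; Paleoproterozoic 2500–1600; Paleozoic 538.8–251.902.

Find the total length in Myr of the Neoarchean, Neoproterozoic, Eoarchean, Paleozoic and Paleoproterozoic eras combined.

2379.098 million years

Each duration: Neoarchean = 300; Neoproterozoic = 461.2; Eoarchean = 431; Paleozoic = 286.898; Paleoproterozoic = 900.
Sum: 300 + 461.2 + 431 + 286.898 + 900 = 2379.098 Myr.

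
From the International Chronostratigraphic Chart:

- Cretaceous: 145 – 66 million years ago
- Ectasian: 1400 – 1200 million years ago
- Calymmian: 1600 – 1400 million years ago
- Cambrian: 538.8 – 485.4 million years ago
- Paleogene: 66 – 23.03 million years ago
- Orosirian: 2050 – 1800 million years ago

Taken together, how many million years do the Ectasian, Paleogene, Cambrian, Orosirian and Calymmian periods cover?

746.37 million years

Duration is start − end for each: (1400 − 1200) + (66 − 23.03) + (538.8 − 485.4) + (2050 − 1800) + (1600 − 1400).
That is 200 + 42.97 + 53.4 + 250 + 200, which totals 746.37 million years.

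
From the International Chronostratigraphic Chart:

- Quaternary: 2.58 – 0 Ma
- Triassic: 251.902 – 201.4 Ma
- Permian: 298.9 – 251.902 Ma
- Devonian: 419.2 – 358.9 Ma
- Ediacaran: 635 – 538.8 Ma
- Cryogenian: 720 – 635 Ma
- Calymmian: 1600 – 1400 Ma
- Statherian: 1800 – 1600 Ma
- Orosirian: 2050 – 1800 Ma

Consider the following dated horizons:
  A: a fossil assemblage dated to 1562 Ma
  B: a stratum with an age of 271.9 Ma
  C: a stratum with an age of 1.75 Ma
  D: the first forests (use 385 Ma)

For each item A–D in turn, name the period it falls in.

A — Calymmian; B — Permian; C — Quaternary; D — Devonian

Match each age against the start–end ranges in the excerpt: A = 1562 Ma → Calymmian (1600–1400); B = 271.9 Ma → Permian (298.9–251.902); C = 1.75 Ma → Quaternary (2.58–0); D = 385 Ma → Devonian (419.2–358.9).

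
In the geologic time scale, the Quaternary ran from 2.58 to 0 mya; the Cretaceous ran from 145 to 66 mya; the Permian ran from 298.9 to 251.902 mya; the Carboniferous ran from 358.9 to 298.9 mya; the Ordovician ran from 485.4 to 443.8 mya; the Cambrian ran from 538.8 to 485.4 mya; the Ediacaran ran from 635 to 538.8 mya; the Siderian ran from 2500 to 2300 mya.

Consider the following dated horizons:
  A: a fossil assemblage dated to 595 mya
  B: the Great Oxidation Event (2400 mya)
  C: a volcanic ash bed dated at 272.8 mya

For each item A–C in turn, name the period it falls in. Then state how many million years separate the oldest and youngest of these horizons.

A: 595 Ma lies in 635–538.8 Ma, so Ediacaran.
B: 2400 Ma lies in 2500–2300 Ma, so Siderian.
C: 272.8 Ma lies in 298.9–251.902 Ma, so Permian.
Oldest = 2400 Ma, youngest = 272.8 Ma → span 2127.2 Myr.

A — Ediacaran; B — Siderian; C — Permian; span 2127.2 million years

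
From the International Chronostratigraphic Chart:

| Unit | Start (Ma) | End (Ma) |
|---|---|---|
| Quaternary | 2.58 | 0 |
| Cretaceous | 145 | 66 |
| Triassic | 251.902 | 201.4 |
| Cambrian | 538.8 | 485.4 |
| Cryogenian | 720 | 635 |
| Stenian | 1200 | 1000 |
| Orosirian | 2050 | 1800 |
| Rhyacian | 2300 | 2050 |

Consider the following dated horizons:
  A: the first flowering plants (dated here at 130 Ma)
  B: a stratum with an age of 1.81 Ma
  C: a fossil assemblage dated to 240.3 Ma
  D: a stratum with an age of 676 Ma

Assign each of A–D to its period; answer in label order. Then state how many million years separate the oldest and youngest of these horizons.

Match each age against the start–end ranges in the excerpt: A = 130 Ma → Cretaceous (145–66); B = 1.81 Ma → Quaternary (2.58–0); C = 240.3 Ma → Triassic (251.902–201.4); D = 676 Ma → Cryogenian (720–635).
The largest age is 676 Ma and the smallest is 1.81 Ma; their difference is 674.19 Myr.

A — Cretaceous; B — Quaternary; C — Triassic; D — Cryogenian; span 674.19 million years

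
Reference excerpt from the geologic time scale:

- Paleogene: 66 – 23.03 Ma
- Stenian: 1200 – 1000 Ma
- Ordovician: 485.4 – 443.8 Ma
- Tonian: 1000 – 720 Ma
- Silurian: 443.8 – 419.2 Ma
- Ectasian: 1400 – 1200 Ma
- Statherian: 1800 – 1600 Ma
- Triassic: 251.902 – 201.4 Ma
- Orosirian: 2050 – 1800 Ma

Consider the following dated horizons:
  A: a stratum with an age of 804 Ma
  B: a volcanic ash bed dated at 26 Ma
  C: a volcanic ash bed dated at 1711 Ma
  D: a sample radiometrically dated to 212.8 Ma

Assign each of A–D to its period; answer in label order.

A — Tonian; B — Paleogene; C — Statherian; D — Triassic

A: 804 Ma lies in 1000–720 Ma, so Tonian.
B: 26 Ma lies in 66–23.03 Ma, so Paleogene.
C: 1711 Ma lies in 1800–1600 Ma, so Statherian.
D: 212.8 Ma lies in 251.902–201.4 Ma, so Triassic.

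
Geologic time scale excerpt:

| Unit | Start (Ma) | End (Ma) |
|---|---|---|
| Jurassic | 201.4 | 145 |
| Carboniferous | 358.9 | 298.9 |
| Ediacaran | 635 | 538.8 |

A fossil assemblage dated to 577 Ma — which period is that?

577 Ma lies between 635 and 538.8 Ma, so it falls in the Ediacaran.

Ediacaran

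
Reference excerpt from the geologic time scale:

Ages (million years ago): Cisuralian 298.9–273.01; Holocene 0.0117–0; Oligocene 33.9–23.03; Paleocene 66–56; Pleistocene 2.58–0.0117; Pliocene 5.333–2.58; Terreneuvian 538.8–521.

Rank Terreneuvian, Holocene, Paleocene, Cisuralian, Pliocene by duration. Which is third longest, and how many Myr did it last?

Paleocene, 10 million years

Start − end for each: Terreneuvian 538.8 − 521 = 17.8; Holocene 0.0117 − 0 = 0.0117; Paleocene 66 − 56 = 10; Cisuralian 298.9 − 273.01 = 25.89; Pliocene 5.333 − 2.58 = 2.753.
Ranking these from longest: Cisuralian > Terreneuvian > Paleocene > Pliocene > Holocene.
Position 3 in that ranking is Paleocene, which lasted 10 Myr.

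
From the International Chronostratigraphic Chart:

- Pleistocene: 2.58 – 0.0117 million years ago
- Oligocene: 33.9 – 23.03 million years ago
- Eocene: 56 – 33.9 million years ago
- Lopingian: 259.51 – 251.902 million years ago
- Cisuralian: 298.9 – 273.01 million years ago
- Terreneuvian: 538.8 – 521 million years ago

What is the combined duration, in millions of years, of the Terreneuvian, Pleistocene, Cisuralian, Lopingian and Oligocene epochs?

64.7363 million years

Duration is start − end for each: (538.8 − 521) + (2.58 − 0.0117) + (298.9 − 273.01) + (259.51 − 251.902) + (33.9 − 23.03).
That is 17.8 + 2.5683 + 25.89 + 7.608 + 10.87, which totals 64.7363 million years.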